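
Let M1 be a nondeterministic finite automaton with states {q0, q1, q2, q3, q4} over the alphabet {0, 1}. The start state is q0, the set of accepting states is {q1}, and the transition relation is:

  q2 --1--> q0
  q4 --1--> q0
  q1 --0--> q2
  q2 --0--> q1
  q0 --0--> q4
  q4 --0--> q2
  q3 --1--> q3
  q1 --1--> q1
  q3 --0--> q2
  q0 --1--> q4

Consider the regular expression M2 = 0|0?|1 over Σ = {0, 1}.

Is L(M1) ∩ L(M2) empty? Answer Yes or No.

Yes

Converting the expression M2 to a DFA (subset construction, then merging equivalent states) gives the minimal DFA with states {r0, r1, r2}, start state r0, accepting states {r0, r1} and transitions r0: 0→r1, 1→r1; r1: 0→r2, 1→r2; r2: 0→r2, 1→r2.
Exploring the product automaton M1 × M2 from the start pair (q0, r0), following both machines on each input symbol, reaches 6 state pairs: (q0, r0), (q4, r1), (q2, r2), (q0, r2), (q1, r2), (q4, r2).
M1 accepts in {q1} and M2 accepts in {r0, r1}; no reachable pair has both components accepting, so no string drives both machines to acceptance simultaneously and L(M1) ∩ L(M2) = ∅.
So no string is accepted by both, and the intersection is empty.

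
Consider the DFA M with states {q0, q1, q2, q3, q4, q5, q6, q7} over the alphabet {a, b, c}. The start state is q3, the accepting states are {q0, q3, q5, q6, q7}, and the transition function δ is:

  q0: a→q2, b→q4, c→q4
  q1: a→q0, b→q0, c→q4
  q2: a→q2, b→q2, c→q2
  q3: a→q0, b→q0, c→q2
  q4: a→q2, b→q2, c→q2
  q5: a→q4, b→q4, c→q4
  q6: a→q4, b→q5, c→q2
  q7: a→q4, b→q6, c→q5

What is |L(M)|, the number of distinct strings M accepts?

The useful subgraph on states {q0, q3} is acyclic, so L(M) is finite; the longest accepting path visits 2 useful states, giving maximum string length 1.
Counting accepting paths from q3 by length: 1 of length 0, 2 of length 1. Total 3.

3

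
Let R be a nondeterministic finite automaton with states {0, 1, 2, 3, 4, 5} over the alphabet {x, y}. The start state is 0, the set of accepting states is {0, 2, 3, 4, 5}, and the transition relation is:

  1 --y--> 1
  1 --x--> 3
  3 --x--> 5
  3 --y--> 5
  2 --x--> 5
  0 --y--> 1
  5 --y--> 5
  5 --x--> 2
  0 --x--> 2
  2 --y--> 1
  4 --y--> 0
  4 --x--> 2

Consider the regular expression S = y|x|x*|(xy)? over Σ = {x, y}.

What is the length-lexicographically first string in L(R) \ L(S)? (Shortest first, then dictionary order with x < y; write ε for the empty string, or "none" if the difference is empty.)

yx

The string yx is accepted by R but not by S.
No shorter string lies in the difference, and yx is the lexicographically first length-2 string in L(R) \ L(S).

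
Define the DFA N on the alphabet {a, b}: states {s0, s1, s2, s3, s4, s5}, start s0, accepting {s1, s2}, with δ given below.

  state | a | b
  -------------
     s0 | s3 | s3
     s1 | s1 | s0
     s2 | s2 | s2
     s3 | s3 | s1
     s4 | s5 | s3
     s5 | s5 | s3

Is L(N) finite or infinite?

infinite

State s0 is reachable from the start and can reach an accepting state, and it lies on the cycle s0 → s3 → s1 → s0.
Traversing that cycle any number of times yields accepted strings of unbounded length, so the language is infinite.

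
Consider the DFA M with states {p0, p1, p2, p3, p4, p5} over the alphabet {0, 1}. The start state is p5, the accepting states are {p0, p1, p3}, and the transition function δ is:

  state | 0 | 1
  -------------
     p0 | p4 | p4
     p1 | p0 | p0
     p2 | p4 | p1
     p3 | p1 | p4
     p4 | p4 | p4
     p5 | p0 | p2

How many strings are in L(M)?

The useful subgraph on states {p0, p1, p2, p5} is acyclic, so L(M) is finite; the longest accepting path visits 4 useful states, giving maximum string length 3.
Counting accepting paths from p5 by length: 1 of length 1, 1 of length 2, 2 of length 3. Total 4.

4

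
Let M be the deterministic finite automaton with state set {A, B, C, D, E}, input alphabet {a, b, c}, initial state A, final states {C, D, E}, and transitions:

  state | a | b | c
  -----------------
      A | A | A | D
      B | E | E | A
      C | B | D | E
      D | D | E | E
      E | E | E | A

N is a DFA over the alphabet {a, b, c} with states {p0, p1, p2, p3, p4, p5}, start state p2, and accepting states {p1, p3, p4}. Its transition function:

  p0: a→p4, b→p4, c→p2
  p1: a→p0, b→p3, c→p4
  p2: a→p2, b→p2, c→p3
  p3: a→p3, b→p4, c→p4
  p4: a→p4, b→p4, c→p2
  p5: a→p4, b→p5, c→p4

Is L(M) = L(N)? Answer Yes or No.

Exploring the product automaton M × N from the start pair (A, p2), following both machines on each input symbol, reaches 3 state pairs: (A, p2), (D, p3), (E, p4).
M accepts in {C, D, E} and N accepts in {p1, p3, p4}. In every reachable pair the two components are either both accepting — (D, p3), (E, p4) — or both non-accepting, so no string is accepted by exactly one of the machines: L(M) \ L(N) and L(N) \ L(M) are both empty.
Hence every string is accepted by M iff it is accepted by N, and the two languages coincide.

Yes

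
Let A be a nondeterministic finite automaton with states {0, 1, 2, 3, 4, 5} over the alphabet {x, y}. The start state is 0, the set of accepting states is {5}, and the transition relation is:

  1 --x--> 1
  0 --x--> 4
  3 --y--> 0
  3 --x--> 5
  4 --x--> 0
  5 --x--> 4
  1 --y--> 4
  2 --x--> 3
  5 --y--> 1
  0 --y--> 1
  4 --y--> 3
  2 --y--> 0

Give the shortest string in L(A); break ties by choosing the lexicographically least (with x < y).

A breadth-first search from 0 reaches an accepting state first via the path 0 → 4 → 3 → 5 on input xyx.
No string of length < 3 is accepted (BFS exhausts all shorter strings without reaching an accepting state), and xyx is the lexicographically least accepting string of length 3.

xyx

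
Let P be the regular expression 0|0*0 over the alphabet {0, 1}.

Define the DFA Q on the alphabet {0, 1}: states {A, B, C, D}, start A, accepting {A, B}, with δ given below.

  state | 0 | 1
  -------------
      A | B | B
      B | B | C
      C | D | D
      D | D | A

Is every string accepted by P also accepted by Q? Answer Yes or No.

Yes

Converting the expression P to a DFA (subset construction, then merging equivalent states) gives the minimal DFA with states {p0, p1, p2}, start state p0, accepting states {p1} and transitions p0: 0→p1, 1→p2; p1: 0→p1, 1→p2; p2: 0→p2, 1→p2.
Exploring the product automaton P × Q from the start pair (p0, A), following both machines on each input symbol, reaches 6 state pairs: (p0, A), (p1, B), (p2, B), (p2, C), (p2, D), (p2, A).
P accepts in {p1} and Q accepts in {A, B}. The reachable pairs whose P-component is accepting are (p1, B); in each of them the Q-component is accepting too, so the product for L(P) \ L(Q) (P-component accepting, Q-component rejecting) has no reachable accepting pair and the difference is empty.
Hence every string in L(P) is also in L(Q).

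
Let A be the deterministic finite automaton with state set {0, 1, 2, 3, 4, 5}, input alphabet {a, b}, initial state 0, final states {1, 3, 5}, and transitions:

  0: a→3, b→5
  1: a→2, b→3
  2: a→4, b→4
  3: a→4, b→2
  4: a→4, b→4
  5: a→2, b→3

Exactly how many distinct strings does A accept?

The useful subgraph on states {0, 3, 5} is acyclic, so L(A) is finite; the longest accepting path visits 3 useful states, giving maximum string length 2.
Counting accepting paths from 0 by length: 2 of length 1, 1 of length 2. Total 3.

3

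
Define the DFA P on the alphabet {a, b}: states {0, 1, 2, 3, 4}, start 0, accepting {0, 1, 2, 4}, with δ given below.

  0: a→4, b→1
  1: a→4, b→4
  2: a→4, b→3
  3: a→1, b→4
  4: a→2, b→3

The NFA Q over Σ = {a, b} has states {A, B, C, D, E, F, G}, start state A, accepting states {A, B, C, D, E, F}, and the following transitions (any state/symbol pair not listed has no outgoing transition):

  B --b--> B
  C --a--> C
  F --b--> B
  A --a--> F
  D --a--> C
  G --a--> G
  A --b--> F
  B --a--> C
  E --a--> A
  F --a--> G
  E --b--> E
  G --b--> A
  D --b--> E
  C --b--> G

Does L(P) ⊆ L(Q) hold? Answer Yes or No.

No

The string aa is in L(P) but not in L(Q).
So L(P) ⊄ L(Q).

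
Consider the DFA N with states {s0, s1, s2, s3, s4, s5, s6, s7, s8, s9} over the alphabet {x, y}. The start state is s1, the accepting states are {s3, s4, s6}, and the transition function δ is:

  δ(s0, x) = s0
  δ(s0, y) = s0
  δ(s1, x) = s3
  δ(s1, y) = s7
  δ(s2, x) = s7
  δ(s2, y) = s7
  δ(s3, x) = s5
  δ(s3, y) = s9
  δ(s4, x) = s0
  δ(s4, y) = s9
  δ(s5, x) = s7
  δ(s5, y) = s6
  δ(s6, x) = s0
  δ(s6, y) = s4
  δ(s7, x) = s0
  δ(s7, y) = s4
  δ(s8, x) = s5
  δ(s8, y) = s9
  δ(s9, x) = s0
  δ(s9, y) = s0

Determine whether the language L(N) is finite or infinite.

finite

The useful states (reachable from s1 and able to reach an accepting state) are {s1, s3, s4, s5, s6, s7}.
Restricted to these states the transition graph has no cycle, so every accepting path has bounded length and L is finite.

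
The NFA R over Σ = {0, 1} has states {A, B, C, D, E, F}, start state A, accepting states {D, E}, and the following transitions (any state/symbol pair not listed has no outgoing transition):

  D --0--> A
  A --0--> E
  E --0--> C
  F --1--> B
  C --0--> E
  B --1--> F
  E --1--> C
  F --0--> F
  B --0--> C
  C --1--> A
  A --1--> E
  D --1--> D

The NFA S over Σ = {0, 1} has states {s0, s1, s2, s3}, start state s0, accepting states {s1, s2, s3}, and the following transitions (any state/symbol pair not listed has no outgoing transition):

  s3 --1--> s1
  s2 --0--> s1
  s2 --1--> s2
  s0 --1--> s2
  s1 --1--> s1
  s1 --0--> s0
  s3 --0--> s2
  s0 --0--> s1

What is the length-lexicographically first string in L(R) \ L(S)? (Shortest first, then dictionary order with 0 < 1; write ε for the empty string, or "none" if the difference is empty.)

The string 010 is accepted by R but not by S.
No shorter string lies in the difference, and 010 is the lexicographically first length-3 string in L(R) \ L(S).

010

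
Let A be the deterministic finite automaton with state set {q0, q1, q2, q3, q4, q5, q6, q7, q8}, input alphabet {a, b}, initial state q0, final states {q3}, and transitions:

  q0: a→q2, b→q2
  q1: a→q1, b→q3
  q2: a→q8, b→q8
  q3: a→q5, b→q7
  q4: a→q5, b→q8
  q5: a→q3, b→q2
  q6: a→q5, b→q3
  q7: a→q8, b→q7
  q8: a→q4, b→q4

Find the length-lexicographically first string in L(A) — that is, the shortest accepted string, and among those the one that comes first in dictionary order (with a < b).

aaaaa

A breadth-first search from q0 reaches an accepting state first via the path q0 → q2 → q8 → q4 → q5 → q3 on input aaaaa.
No string of length < 5 is accepted (BFS exhausts all shorter strings without reaching an accepting state), and aaaaa is the lexicographically least accepting string of length 5.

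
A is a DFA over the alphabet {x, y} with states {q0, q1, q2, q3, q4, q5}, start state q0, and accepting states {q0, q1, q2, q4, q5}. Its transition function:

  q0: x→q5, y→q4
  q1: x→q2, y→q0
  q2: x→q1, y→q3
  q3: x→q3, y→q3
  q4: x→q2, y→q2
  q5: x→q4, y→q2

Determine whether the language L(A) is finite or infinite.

infinite

State q0 is reachable from the start and can reach an accepting state, and it lies on the cycle q0 → q4 → q2 → q1 → q0.
Traversing that cycle any number of times yields accepted strings of unbounded length, so the language is infinite.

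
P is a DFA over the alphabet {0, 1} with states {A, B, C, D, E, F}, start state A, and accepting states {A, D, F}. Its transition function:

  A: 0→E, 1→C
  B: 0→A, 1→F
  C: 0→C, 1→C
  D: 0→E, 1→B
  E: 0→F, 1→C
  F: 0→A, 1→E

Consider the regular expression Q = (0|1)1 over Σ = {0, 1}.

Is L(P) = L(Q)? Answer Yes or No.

No

The empty string ε is accepted by P but rejected by Q.
So L(P) ≠ L(Q).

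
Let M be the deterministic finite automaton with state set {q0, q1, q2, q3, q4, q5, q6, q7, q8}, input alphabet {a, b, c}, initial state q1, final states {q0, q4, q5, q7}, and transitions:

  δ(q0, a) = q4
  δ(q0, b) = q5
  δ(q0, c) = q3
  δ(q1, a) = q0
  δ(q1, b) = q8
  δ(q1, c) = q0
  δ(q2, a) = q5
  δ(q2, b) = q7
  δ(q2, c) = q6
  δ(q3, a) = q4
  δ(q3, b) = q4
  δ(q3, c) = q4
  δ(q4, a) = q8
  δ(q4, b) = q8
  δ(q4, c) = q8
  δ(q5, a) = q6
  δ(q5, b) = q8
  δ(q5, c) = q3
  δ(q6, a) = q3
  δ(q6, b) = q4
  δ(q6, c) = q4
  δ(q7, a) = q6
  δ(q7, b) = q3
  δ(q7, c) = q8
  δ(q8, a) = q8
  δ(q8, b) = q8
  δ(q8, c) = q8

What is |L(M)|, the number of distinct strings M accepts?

The useful subgraph on states {q0, q1, q3, q4, q5, q6} is acyclic, so L(M) is finite; the longest accepting path visits 6 useful states, giving maximum string length 5.
Counting accepting paths from q1 by length: 2 of length 1, 4 of length 2, 6 of length 3, 10 of length 4, 6 of length 5. Total 28.

28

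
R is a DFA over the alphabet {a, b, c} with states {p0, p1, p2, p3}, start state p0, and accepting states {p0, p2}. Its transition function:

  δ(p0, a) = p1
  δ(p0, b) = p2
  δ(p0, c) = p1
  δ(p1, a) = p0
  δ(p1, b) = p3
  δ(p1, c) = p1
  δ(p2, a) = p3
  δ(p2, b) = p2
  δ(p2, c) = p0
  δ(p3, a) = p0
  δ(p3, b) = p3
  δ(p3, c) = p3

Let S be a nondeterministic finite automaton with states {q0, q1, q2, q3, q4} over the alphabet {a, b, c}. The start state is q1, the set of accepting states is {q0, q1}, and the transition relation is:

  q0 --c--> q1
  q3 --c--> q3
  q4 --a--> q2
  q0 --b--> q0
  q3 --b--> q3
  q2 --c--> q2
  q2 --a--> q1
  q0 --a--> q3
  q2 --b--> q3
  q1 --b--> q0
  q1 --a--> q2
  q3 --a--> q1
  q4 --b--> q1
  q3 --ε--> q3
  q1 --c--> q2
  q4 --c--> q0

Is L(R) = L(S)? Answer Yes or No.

Exploring the product automaton R × S from the start pair (p0, q1), following both machines on each input symbol, reaches 4 state pairs: (p0, q1), (p1, q2), (p2, q0), (p3, q3).
R accepts in {p0, p2} and S accepts in {q0, q1}. In every reachable pair the two components are either both accepting — (p0, q1), (p2, q0) — or both non-accepting, so no string is accepted by exactly one of the machines: L(R) \ L(S) and L(S) \ L(R) are both empty.
Hence every string is accepted by R iff it is accepted by S, and the two languages coincide.

Yes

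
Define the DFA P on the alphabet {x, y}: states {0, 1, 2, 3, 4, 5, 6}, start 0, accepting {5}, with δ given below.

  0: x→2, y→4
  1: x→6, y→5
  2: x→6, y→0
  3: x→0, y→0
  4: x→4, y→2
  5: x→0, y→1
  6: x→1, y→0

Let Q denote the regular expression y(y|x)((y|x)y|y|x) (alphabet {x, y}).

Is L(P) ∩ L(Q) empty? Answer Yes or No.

Converting the expression Q to a DFA (subset construction, then merging equivalent states) gives the minimal DFA with states {q0, q1, q2, q3, q4, q5}, start state q0, accepting states {q4, q5} and transitions q0: x→q1, y→q2; q1: x→q1, y→q1; q2: x→q3, y→q3; q3: x→q4, y→q4; q4: x→q1, y→q5; q5: x→q1, y→q1.
Exploring the product automaton P × Q from the start pair (0, q0), following both machines on each input symbol, reaches 17 state pairs: (0, q0), (2, q1), (4, q2), (6, q1), (0, q1), (4, q3), (2, q3), (1, q1), (4, q1), (4, q4), (2, q4), (6, q4), (0, q4), (5, q1), (2, q5), (0, q5), (4, q5).
P accepts in {5} and Q accepts in {q4, q5}; no reachable pair has both components accepting, so no string drives both machines to acceptance simultaneously and L(P) ∩ L(Q) = ∅.
So no string is accepted by both, and the intersection is empty.

Yes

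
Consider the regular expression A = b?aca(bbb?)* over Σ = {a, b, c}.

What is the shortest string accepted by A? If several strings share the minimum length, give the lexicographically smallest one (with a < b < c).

By inspection of the expression, no string of length less than 3 matches, and aca is the lexicographically first match of length 3.

aca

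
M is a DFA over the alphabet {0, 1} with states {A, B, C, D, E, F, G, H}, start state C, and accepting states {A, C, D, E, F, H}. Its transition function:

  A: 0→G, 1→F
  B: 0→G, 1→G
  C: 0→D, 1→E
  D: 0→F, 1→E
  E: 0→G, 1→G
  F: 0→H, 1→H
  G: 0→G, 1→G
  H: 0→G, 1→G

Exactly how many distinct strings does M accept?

7

The useful subgraph on states {C, D, E, F, H} is acyclic, so L(M) is finite; the longest accepting path visits 4 useful states, giving maximum string length 3.
Counting accepting paths from C by length: 1 of length 0, 2 of length 1, 2 of length 2, 2 of length 3. Total 7.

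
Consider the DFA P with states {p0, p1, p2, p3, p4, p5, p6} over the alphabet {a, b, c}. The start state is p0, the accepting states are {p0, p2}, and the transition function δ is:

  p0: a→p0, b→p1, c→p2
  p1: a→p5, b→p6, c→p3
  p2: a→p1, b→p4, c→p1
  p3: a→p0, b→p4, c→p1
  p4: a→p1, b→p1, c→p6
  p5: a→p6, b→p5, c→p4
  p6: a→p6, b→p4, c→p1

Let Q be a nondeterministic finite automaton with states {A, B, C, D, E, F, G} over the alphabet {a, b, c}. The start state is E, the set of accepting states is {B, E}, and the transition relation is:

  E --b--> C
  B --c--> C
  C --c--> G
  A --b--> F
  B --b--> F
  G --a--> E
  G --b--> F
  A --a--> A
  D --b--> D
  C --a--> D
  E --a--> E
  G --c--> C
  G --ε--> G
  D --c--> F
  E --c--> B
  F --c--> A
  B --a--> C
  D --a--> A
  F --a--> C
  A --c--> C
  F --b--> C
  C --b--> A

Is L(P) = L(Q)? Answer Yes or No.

Yes

Exploring the product automaton P × Q from the start pair (p0, E), following both machines on each input symbol, reaches 7 state pairs: (p0, E), (p1, C), (p2, B), (p5, D), (p6, A), (p3, G), (p4, F).
P accepts in {p0, p2} and Q accepts in {B, E}. In every reachable pair the two components are either both accepting — (p0, E), (p2, B) — or both non-accepting, so no string is accepted by exactly one of the machines: L(P) \ L(Q) and L(Q) \ L(P) are both empty.
Hence every string is accepted by P iff it is accepted by Q, and the two languages coincide.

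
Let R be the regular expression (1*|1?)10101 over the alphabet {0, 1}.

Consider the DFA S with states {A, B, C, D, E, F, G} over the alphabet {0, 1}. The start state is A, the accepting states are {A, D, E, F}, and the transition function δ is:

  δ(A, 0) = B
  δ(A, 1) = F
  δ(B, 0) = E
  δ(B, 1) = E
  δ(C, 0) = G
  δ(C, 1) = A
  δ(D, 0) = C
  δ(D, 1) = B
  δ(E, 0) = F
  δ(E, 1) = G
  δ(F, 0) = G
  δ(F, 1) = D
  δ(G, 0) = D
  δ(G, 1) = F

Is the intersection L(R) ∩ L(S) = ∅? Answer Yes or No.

The string 10101 is accepted by both R and S.
Hence L(R) ∩ L(S) ≠ ∅.

No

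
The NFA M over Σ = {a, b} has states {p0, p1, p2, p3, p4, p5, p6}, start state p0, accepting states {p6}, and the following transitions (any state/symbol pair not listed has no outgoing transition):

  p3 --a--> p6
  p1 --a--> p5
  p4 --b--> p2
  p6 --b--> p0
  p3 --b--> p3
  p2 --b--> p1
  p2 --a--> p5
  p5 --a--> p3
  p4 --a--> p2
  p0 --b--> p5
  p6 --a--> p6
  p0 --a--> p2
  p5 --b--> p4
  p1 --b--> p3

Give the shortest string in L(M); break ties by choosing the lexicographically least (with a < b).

baa

A breadth-first search from p0 reaches an accepting state first via the path p0 → p5 → p3 → p6 on input baa.
No string of length < 3 is accepted (BFS exhausts all shorter strings without reaching an accepting state), and baa is the lexicographically least accepting string of length 3.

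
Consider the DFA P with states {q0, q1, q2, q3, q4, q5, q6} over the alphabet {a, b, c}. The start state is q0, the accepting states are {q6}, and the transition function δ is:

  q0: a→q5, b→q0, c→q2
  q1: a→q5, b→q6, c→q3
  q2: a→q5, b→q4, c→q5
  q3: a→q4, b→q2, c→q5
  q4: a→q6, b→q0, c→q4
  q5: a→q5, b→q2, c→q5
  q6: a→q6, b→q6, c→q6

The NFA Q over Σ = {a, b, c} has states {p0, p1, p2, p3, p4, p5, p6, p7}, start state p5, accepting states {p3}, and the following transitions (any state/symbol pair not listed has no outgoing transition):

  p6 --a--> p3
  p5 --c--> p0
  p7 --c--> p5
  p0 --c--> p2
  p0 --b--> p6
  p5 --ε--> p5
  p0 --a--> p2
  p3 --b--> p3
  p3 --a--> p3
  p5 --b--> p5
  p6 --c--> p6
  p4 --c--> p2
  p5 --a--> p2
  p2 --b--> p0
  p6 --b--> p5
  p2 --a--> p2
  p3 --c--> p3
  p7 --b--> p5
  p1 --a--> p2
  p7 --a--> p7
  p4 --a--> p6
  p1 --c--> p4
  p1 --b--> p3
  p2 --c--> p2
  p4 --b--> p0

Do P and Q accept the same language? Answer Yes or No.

Exploring the product automaton P × Q from the start pair (q0, p5), following both machines on each input symbol, reaches 5 state pairs: (q0, p5), (q5, p2), (q2, p0), (q4, p6), (q6, p3).
P accepts in {q6} and Q accepts in {p3}. In every reachable pair the two components are either both accepting — (q6, p3) — or both non-accepting, so no string is accepted by exactly one of the machines: L(P) \ L(Q) and L(Q) \ L(P) are both empty.
Hence every string is accepted by P iff it is accepted by Q, and the two languages coincide.

Yes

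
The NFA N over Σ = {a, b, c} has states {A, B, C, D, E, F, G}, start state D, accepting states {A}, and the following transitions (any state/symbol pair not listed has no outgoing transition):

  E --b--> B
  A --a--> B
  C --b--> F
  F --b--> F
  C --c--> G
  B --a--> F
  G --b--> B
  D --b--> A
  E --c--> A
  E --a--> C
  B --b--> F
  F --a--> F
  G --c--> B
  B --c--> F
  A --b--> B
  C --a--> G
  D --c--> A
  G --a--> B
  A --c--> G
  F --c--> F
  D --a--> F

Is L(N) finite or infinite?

The useful states (reachable from D and able to reach an accepting state) are {A, D}.
Restricted to these states the transition graph has no cycle, so every accepting path has bounded length and L is finite.

finite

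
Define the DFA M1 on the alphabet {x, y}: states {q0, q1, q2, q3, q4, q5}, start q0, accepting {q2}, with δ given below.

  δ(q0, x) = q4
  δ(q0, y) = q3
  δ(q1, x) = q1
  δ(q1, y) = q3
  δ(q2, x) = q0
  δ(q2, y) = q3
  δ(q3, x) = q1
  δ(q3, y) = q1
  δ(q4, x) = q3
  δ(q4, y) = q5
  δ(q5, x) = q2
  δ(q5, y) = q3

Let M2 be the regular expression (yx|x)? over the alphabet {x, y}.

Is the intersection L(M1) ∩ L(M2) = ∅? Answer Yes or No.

Converting the expression M2 to a DFA (subset construction, then merging equivalent states) gives the minimal DFA with states {r0, r1, r2, r3}, start state r0, accepting states {r0, r1} and transitions r0: x→r1, y→r2; r1: x→r3, y→r3; r2: x→r1, y→r3; r3: x→r3, y→r3.
Exploring the product automaton M1 × M2 from the start pair (q0, r0), following both machines on each input symbol, reaches 10 state pairs: (q0, r0), (q4, r1), (q3, r2), (q3, r3), (q5, r3), (q1, r1), (q1, r3), (q2, r3), (q0, r3), (q4, r3).
M1 accepts in {q2} and M2 accepts in {r0, r1}; no reachable pair has both components accepting, so no string drives both machines to acceptance simultaneously and L(M1) ∩ L(M2) = ∅.
So no string is accepted by both, and the intersection is empty.

Yes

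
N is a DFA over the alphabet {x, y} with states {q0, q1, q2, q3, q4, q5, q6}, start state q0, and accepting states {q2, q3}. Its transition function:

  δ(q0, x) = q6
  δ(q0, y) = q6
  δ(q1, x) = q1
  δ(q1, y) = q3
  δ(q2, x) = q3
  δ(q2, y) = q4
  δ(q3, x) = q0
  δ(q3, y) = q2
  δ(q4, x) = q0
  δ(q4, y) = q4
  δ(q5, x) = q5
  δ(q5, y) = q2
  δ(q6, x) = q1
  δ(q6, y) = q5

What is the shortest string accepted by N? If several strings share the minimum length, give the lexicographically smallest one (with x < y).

A breadth-first search from q0 reaches an accepting state first via the path q0 → q6 → q1 → q3 on input xxy.
No string of length < 3 is accepted (BFS exhausts all shorter strings without reaching an accepting state), and xxy is the lexicographically least accepting string of length 3.

xxy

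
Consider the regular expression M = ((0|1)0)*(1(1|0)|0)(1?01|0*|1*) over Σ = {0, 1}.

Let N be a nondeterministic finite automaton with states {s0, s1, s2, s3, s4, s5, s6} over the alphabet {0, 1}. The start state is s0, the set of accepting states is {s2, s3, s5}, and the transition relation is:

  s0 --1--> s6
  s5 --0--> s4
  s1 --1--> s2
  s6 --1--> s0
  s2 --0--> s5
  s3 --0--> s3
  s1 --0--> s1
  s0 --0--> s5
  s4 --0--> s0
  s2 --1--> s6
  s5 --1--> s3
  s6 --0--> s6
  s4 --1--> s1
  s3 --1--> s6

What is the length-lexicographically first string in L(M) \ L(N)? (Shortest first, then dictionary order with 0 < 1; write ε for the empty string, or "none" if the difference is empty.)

The string 00 is accepted by M but not by N.
No shorter string lies in the difference, and 00 is the lexicographically first length-2 string in L(M) \ L(N).

00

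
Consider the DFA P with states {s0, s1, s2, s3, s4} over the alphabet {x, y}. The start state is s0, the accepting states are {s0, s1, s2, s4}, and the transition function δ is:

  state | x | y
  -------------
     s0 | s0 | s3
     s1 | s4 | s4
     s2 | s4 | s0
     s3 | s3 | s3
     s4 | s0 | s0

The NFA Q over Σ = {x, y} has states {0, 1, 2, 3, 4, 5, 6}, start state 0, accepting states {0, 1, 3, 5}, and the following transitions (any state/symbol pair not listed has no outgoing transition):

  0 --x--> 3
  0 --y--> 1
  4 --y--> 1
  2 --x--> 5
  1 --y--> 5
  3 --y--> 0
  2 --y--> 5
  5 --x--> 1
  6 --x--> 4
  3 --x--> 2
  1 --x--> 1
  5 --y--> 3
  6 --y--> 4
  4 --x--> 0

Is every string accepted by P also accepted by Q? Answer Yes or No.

No

The string xx is in L(P) but not in L(Q).
So L(P) ⊄ L(Q).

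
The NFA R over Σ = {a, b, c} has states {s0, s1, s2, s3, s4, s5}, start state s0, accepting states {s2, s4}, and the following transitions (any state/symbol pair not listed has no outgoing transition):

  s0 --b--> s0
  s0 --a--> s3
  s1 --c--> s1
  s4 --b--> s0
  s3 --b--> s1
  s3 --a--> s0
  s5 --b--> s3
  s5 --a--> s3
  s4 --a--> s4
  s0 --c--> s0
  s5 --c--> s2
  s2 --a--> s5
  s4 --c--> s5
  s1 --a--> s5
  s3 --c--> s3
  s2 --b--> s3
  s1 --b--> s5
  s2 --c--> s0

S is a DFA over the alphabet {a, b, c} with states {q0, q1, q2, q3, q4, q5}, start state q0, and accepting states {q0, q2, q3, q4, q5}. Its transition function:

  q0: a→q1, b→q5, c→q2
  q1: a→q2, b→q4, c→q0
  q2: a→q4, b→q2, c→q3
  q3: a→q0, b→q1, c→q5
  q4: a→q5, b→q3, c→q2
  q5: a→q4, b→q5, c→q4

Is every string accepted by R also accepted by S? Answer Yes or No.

Exploring the product automaton R × S from the start pair (s0, q0), following both machines on each input symbol, reaches 29 state pairs: (s0, q0), (s3, q1), (s0, q5), (s0, q2), (s1, q4), (s3, q0), (s3, q4), (s0, q4), (s0, q3), (s5, q5), (s5, q3), (s1, q2), (s0, q1), (s1, q5), (s3, q2), (s1, q3), (s3, q5), (s2, q4), (s2, q5), (s5, q4), (s5, q2), (s3, q3), (s5, q0), (s5, q1), (s2, q2), (s2, q3), (s1, q1), (s2, q0), (s1, q0).
R accepts in {s2, s4} and S accepts in {q0, q2, q3, q4, q5}. The reachable pairs whose R-component is accepting are (s2, q4), (s2, q5), (s2, q2), (s2, q3), (s2, q0); in each of them the S-component is accepting too, so the product for L(R) \ L(S) (R-component accepting, S-component rejecting) has no reachable accepting pair and the difference is empty.
Hence every string in L(R) is also in L(S).

Yes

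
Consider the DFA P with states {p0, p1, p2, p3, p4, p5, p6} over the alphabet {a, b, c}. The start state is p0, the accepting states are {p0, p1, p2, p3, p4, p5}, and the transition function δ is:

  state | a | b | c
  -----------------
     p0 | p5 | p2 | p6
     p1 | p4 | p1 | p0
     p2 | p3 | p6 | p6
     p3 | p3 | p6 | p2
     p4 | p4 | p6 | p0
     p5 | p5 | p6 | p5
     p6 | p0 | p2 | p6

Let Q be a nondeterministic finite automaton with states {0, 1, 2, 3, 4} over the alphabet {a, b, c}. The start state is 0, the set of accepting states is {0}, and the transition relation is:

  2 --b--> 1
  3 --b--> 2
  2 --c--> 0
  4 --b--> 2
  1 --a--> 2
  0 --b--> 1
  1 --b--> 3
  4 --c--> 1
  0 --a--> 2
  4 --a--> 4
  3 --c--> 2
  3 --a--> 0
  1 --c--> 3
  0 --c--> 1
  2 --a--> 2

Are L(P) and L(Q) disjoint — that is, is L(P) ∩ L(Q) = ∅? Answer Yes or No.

No

The empty string ε is accepted by both P and Q.
Hence L(P) ∩ L(Q) ≠ ∅.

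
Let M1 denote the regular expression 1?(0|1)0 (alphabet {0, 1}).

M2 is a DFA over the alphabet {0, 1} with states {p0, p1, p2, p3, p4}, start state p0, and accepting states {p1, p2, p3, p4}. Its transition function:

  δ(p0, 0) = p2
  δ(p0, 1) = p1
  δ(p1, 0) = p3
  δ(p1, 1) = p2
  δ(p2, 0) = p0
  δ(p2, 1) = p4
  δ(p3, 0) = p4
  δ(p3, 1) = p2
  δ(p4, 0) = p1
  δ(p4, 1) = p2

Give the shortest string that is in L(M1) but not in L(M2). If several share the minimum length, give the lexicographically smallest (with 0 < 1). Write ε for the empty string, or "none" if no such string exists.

00

The string 00 is accepted by M1 but not by M2.
No shorter string lies in the difference, and 00 is the lexicographically first length-2 string in L(M1) \ L(M2).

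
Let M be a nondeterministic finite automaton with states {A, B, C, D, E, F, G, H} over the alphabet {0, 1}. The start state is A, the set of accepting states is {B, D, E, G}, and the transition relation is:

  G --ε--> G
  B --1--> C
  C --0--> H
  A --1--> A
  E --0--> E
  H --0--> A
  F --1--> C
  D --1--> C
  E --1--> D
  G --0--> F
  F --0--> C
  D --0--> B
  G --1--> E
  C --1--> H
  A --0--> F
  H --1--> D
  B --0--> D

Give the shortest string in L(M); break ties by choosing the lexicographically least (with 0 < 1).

0001

A breadth-first search from A reaches an accepting state first via the path A → F → C → H → D on input 0001.
No string of length < 4 is accepted (BFS exhausts all shorter strings without reaching an accepting state), and 0001 is the lexicographically least accepting string of length 4.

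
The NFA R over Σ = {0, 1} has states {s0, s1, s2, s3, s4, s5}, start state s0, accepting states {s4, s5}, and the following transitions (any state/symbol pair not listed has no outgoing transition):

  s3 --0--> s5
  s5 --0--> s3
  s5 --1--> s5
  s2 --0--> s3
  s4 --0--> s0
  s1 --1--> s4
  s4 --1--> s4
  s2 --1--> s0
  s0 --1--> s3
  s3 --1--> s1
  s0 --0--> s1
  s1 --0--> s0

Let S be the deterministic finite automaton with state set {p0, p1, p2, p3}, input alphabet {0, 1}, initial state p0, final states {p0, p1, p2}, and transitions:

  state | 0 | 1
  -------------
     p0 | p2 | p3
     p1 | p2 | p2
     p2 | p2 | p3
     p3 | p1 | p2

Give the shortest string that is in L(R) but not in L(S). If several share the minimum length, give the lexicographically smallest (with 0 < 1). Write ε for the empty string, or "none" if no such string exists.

The string 01 is accepted by R but not by S.
No shorter string lies in the difference, and 01 is the lexicographically first length-2 string in L(R) \ L(S).

01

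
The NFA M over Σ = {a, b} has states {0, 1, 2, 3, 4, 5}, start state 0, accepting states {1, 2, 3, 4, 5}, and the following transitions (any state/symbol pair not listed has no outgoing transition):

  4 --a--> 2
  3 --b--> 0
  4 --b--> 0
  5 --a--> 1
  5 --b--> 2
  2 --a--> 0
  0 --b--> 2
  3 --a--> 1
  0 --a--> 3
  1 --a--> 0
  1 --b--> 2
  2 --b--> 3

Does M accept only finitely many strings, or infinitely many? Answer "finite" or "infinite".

State 0 is reachable from the start and can reach an accepting state, and it lies on the cycle 0 → 2 → 0.
Traversing that cycle any number of times yields accepted strings of unbounded length, so the language is infinite.

infinite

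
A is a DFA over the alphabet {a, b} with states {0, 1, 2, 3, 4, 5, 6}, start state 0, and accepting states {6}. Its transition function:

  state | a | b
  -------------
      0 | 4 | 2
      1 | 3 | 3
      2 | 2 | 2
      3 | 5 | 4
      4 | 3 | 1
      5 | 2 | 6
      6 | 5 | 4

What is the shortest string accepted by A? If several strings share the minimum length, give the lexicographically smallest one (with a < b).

A breadth-first search from 0 reaches an accepting state first via the path 0 → 4 → 3 → 5 → 6 on input aaab.
No string of length < 4 is accepted (BFS exhausts all shorter strings without reaching an accepting state), and aaab is the lexicographically least accepting string of length 4.

aaab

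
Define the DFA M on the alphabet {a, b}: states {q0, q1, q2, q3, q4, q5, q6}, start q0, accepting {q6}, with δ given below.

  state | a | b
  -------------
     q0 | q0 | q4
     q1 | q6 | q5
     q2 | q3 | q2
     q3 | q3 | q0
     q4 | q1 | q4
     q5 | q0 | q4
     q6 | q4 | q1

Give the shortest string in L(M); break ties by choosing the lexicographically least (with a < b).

A breadth-first search from q0 reaches an accepting state first via the path q0 → q4 → q1 → q6 on input baa.
No string of length < 3 is accepted (BFS exhausts all shorter strings without reaching an accepting state), and baa is the lexicographically least accepting string of length 3.

baa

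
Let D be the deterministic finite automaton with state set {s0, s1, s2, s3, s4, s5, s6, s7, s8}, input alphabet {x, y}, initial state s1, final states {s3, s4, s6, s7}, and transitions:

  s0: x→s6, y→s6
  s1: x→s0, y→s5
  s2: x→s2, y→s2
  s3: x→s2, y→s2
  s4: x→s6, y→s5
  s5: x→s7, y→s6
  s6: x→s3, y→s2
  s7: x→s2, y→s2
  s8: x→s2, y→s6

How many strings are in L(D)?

The useful subgraph on states {s0, s1, s3, s5, s6, s7} is acyclic, so L(D) is finite; the longest accepting path visits 4 useful states, giving maximum string length 3.
Counting accepting paths from s1 by length: 4 of length 2, 3 of length 3. Total 7.

7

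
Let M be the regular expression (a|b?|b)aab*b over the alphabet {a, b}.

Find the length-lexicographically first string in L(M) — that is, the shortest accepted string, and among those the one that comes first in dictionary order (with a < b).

By inspection of the expression, no string of length less than 3 matches, and aab is the lexicographically first match of length 3.

aab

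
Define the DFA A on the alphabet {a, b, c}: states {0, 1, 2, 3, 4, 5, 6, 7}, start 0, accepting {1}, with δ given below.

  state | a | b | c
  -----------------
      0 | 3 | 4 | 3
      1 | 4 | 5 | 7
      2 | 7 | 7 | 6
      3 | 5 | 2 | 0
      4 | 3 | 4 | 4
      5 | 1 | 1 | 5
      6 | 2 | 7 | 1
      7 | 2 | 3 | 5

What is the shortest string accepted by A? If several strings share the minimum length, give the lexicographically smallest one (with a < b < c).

aaa

A breadth-first search from 0 reaches an accepting state first via the path 0 → 3 → 5 → 1 on input aaa.
No string of length < 3 is accepted (BFS exhausts all shorter strings without reaching an accepting state), and aaa is the lexicographically least accepting string of length 3.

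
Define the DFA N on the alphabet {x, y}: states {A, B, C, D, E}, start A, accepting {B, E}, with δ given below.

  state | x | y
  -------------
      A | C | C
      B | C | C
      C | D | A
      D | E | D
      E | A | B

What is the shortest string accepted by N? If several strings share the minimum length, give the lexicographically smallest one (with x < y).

A breadth-first search from A reaches an accepting state first via the path A → C → D → E on input xxx.
No string of length < 3 is accepted (BFS exhausts all shorter strings without reaching an accepting state), and xxx is the lexicographically least accepting string of length 3.

xxx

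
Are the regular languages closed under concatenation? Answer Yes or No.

Yes

If R₁ and R₂ are regular expressions for the two languages then R₁R₂ denotes L₁L₂; on automata, add ε-moves from every accepting state of an NFA for L₁ to the start state of an NFA for L₂ and keep only the second machine's accepting states.
So the regular languages are closed under concatenation.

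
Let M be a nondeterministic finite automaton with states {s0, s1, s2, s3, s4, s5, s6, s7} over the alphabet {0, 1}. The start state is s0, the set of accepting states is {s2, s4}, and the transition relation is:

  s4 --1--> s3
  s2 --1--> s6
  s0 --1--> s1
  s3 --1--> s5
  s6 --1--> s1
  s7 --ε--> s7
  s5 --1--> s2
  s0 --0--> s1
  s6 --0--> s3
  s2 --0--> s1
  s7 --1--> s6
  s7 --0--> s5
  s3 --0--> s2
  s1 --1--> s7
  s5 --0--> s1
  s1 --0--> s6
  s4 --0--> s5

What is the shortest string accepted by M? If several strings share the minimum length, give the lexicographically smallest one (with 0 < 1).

0000

A breadth-first search from s0 reaches an accepting state first via the path s0 → s1 → s6 → s3 → s2 on input 0000.
No string of length < 4 is accepted (BFS exhausts all shorter strings without reaching an accepting state), and 0000 is the lexicographically least accepting string of length 4.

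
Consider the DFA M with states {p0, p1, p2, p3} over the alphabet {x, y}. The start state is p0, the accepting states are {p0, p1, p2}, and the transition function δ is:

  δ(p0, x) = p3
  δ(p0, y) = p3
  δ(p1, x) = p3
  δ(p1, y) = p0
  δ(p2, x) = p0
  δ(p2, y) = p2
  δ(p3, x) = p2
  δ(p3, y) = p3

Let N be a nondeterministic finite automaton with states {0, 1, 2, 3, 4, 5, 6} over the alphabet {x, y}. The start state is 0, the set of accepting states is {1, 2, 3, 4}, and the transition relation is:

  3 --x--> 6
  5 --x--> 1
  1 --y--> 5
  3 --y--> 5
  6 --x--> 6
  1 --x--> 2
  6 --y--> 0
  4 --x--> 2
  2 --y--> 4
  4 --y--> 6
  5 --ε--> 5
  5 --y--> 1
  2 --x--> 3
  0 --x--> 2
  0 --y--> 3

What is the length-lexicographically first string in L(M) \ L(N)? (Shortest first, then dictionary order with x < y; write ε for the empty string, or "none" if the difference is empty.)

ε

The empty string ε is accepted by M but not by N.
Since ε is the unique shortest string, it is the required witness.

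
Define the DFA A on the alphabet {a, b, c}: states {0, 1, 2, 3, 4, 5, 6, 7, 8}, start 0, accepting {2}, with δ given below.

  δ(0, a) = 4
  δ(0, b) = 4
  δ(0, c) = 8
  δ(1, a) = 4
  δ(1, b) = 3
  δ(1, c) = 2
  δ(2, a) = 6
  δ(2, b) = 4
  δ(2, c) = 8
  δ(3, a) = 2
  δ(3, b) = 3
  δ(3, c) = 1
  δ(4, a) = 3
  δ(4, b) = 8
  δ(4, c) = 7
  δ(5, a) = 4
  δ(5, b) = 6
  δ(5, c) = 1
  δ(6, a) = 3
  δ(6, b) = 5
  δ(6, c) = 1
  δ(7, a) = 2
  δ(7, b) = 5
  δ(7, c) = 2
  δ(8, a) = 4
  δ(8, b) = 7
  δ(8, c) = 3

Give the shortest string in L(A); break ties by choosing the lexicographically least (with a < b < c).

aaa

A breadth-first search from 0 reaches an accepting state first via the path 0 → 4 → 3 → 2 on input aaa.
No string of length < 3 is accepted (BFS exhausts all shorter strings without reaching an accepting state), and aaa is the lexicographically least accepting string of length 3.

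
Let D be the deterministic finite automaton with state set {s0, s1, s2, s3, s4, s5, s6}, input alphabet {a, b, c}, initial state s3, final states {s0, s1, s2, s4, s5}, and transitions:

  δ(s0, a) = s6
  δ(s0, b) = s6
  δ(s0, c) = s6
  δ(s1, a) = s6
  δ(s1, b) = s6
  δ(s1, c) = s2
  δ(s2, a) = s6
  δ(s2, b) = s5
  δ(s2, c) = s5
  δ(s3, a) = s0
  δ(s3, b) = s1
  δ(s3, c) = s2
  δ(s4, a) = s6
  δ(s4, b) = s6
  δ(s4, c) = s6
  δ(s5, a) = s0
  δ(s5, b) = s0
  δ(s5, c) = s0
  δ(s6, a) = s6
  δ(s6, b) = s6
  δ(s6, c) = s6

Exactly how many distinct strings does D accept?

20

The useful subgraph on states {s0, s1, s2, s3, s5} is acyclic, so L(D) is finite; the longest accepting path visits 5 useful states, giving maximum string length 4.
Counting accepting paths from s3 by length: 3 of length 1, 3 of length 2, 8 of length 3, 6 of length 4. Total 20.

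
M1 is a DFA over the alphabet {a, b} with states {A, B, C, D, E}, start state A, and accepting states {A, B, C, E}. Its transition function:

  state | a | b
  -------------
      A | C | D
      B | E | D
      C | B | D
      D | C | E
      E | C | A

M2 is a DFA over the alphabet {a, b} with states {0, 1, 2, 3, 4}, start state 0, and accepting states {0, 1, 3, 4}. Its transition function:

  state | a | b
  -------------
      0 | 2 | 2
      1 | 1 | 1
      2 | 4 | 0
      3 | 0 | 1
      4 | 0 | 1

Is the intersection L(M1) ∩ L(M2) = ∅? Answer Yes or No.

The empty string ε is accepted by both M1 and M2.
Hence L(M1) ∩ L(M2) ≠ ∅.

No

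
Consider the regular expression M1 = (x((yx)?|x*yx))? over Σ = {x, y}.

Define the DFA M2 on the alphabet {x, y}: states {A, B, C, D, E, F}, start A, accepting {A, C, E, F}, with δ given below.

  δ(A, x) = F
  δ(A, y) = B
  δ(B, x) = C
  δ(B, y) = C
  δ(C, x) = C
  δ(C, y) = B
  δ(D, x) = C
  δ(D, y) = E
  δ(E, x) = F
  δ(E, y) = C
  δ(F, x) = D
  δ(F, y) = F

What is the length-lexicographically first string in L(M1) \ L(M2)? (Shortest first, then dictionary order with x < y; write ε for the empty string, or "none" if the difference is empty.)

The string xyx is accepted by M1 but not by M2.
No shorter string lies in the difference, and xyx is the lexicographically first length-3 string in L(M1) \ L(M2).

xyx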